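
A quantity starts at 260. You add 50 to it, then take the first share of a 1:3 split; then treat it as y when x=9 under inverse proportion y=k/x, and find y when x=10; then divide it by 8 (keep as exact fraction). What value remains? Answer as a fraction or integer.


Start with 260.
Step 1: Add 50: 260+50=310; split 1:3 first = 310*1/4 = 155/2
Step 2: Inverse prop: k = (155/2)*9; new y = k/10 = 155/2*9/10 = 279/4
Step 3: Divide by 8: 279/4 / 8 = 279/32
Final result = 279/32

279/32


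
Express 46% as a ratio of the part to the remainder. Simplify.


Part = 46%, Remainder = 54%
Ratio = 46:54
GCD(46, 54) = 2
Simplify: 23:27 = 23:27

23:27


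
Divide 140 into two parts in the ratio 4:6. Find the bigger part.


Total parts = 4 + 6 = 10
Value per part = 140 / 10 = 14
First share = 4 * 14 = 56
Second share = 6 * 14 = 84
Larger share = 84

84


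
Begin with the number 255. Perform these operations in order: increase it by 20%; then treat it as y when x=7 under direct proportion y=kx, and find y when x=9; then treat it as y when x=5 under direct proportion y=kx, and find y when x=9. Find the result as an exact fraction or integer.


Start with 255.
Step 1: Increase by 20%: 255 * 120/100 = 306
Step 2: Direct prop: k = (306)/7; new y = k*9 = 306*9/7 = 2754/7
Step 3: Direct prop: k = (2754/7)/5; new y = k*9 = 2754/7*9/5 = 24786/35
Final result = 24786/35

24786/35


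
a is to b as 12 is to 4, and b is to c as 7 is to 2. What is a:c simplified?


Given a:b = 12:4 and b:c = 7:2
Make b consistent. Multiply first ratio by 7: a:b = 84:28
Multiply second ratio by 4: b:c = 28:8
Now b = 28 in both, so a:b:c = 84:28:8
Therefore a:c = 84:8
Simplify by GCD: a:c = 21:2

21:2


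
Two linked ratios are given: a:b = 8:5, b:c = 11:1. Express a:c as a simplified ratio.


Given a:b = 8:5 and b:c = 11:1
Make b consistent. Multiply first ratio by 11: a:b = 88:55
Multiply second ratio by 5: b:c = 55:5
Now b = 55 in both, so a:b:c = 88:55:5
Therefore a:c = 88:5
Simplify by GCD: a:c = 88:5

88:5


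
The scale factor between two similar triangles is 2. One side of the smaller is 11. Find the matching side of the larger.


Similar triangles have proportional sides
Scale factor = 2
Smaller side = 11
Corresponding larger side = 11 * 2
= 22

22


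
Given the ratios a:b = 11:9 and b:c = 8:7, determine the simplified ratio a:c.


Given a:b = 11:9 and b:c = 8:7
Make b consistent. Multiply first ratio by 8: a:b = 88:72
Multiply second ratio by 9: b:c = 72:63
Now b = 72 in both, so a:b:c = 88:72:63
Therefore a:c = 88:63
Simplify by GCD: a:c = 88:63

88:63


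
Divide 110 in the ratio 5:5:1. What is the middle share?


Ratio = 5:5:1
Total parts = 5 + 5 + 1 = 11
Value per part = 110 / 11 = 10
First share = 5 * 10 = 50
Middle share = 5 * 10 = 50
Third share = 1 * 10 = 10

50


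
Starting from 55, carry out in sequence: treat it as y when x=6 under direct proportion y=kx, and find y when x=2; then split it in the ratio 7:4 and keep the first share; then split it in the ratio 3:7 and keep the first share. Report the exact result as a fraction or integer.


Start with 55.
Step 1: Direct prop: k = (55)/6; new y = k*2 = 55*2/6 = 55/3
Step 2: Split 7:4, first share = 55/3 * 7/11 = 35/3
Step 3: Split 3:7, first share = 35/3 * 3/10 = 7/2
Final result = 7/2

7/2


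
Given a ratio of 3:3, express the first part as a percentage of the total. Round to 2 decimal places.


Total parts = 3 + 3 = 6
First part fraction = 3/6
Percentage = (3/6) * 100
= 0.5 * 100
= 50.00%

50.00


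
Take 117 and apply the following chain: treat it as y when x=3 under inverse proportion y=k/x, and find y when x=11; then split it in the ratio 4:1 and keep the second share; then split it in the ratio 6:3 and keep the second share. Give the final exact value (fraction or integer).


Start with 117.
Step 1: Inverse prop: k = (117)*3; new y = k/11 = 117*3/11 = 351/11
Step 2: Split 4:1, second share = 351/11 * 1/5 = 351/55
Step 3: Split 6:3, second share = 351/55 * 3/9 = 117/55
Final result = 117/55

117/55


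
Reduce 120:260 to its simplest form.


Find GCD(120, 260)
GCD = 20
Divide both by 20: 120/20 = 6, 260/20 = 13
Simplified ratio = 6:13

6:13


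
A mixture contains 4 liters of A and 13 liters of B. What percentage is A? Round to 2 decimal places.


Volume of A = 4 L
Volume of B = 13 L
Total volume = 4 + 13 = 17 L
Percentage of A = (4/17) * 100
= 23.53%

23.53


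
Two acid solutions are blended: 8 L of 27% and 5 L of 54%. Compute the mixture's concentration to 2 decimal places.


Solute in mixture 1 = 27% of 8 L = 8*27/100 = 54/25 L
Solute in mixture 2 = 54% of 5 L = 5*54/100 = 27/10 L
Total solute = 54/25 + 27/10 = 243/50 L
Total volume = 8 + 5 = 13 L
Final concentration = 243/50/13 * 100 = 37.38%

37.38


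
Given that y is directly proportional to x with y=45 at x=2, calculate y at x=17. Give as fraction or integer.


Direct proportion: y = kx
Find k: k = 45/2 = 45/2
Compute y at x=17: y = 45/2 * 17
y = 765/2

765/2


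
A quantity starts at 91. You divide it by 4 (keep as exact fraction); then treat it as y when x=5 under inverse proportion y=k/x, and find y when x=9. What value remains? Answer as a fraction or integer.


Start with 91.
Step 1: Divide by 4: 91 / 4 = 91/4
Step 2: Inverse prop: k = (91/4)*5; new y = k/9 = 91/4*5/9 = 455/36
Final result = 455/36

455/36


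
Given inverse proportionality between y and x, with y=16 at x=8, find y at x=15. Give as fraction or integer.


Inverse proportion: y = k/x
Find k: k = 8 * 16 = 128
Compute y at x=15: y = 128/15
y = 128/15

128/15


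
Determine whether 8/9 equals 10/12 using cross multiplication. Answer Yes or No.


Cross multiply to check 8/9 = 10/12
Left cross product: 8 * 12 = 96
Right cross product: 9 * 10 = 90
96 != 90
Not equal, so proportions differ => No

No


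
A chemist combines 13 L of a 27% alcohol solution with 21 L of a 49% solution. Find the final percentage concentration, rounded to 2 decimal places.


Solute in mixture 1 = 27% of 13 L = 13*27/100 = 351/100 L
Solute in mixture 2 = 49% of 21 L = 21*49/100 = 1029/100 L
Total solute = 351/100 + 1029/100 = 69/5 L
Total volume = 13 + 21 = 34 L
Final concentration = 69/5/34 * 100 = 40.59%

40.59


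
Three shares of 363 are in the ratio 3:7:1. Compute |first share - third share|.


Total parts = 3 + 7 + 1 = 11
Value per part = 363 / 11 = 33
Shares: 3*33=99, 7*33=231, 1*33=33
First share = 99, third share = 33
Difference = |99 - 33| = 66

66


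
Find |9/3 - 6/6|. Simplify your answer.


Simplify: 9/3 = 3 and 6/6 = 1
Find common denominator: LCD = 1
Convert: 3/1 and 1/1
Difference = |3 - 1|/1 = 2/1
Simplified = 2

2


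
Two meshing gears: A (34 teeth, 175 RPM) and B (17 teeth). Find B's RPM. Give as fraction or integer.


Gear ratio: teeth_A * RPM_A = teeth_B * RPM_B
34 * 175 = 17 * RPM_B
5950 = 17 * RPM_B
RPM_B = 5950 / 17
RPM_B = 350

350


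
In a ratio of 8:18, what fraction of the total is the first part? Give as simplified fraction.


Total parts = 8 + 18 = 26
First part fraction = 8/26
Simplify: 8/26 = 4/13

4/13


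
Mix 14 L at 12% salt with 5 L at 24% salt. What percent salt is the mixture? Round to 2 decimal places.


Solute in mixture 1 = 12% of 14 L = 14*12/100 = 42/25 L
Solute in mixture 2 = 24% of 5 L = 5*24/100 = 6/5 L
Total solute = 42/25 + 6/5 = 72/25 L
Total volume = 14 + 5 = 19 L
Final concentration = 72/25/19 * 100 = 15.16%

15.16


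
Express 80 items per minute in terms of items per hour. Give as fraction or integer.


Converting from per minute to per hour
Rate = 80 items per minute
Multiply by 60: 80 * 60
= 4800 items per hour

4800


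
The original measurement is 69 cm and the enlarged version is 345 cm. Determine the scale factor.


Original length = 69 cm
Scaled length = 345 cm
Scale factor = 345 / 69
= 5

5


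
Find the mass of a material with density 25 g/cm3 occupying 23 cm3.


Using mass = density * volume
Density = 25 g/cm3
Volume = 23 cm3
Mass = 25 * 23
= 575 g

575


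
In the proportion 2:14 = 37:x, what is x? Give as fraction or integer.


Setting up: 2/14 = 37/x
Cross multiply: 2 * x = 14 * 37
2x = 518
x = 518/2
x = 259

259


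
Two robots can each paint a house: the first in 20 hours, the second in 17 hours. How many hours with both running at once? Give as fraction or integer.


Rate of A = 1/20 job per hour
Rate of B = 1/17 job per hour
Combined rate = 1/20 + 1/17
Find common denominator: (17 + 20)/(20*17) = 37/340
Combined rate = 37/340 job per hour
Time together = 1 / (37/340) = 340/37 hours

340/37


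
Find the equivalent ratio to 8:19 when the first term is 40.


Original ratio: 8:19
First term target: 40
Scale factor = 40 / 8 = 5
Multiply second term: 19 * 5 = 95
Equivalent ratio = 40:95

40:95


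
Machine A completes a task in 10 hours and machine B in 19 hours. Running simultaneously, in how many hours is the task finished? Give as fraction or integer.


Rate of A = 1/10 job per hour
Rate of B = 1/19 job per hour
Combined rate = 1/10 + 1/19
Find common denominator: (19 + 10)/(10*19) = 29/190
Combined rate = 29/190 job per hour
Time together = 1 / (29/190) = 190/29 hours

190/29


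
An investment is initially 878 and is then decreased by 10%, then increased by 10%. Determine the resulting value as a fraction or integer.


Start: 878
Step 1: decrease by 10% => multiply by 90/100
  878 * 90/100 = 3951/5
Step 2: increase by 10% => multiply by 110/100
  3951/5 * 110/100 = 43461/50
Final value = 43461/50

43461/50


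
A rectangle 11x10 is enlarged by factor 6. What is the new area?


Original dimensions: 11 x 10
Enlargement factor = 6
New width = 11 * 6 = 66
New height = 10 * 6 = 60
New area = 66 * 60 = 3960

3960


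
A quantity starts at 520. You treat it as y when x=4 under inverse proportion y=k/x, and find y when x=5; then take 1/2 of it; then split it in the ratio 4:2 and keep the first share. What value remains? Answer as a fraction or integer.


Start with 520.
Step 1: Inverse prop: k = (520)*4; new y = k/5 = 520*4/5 = 416
Step 2: Take 1/2: 416 * 1/2 = 208
Step 3: Split 4:2, first share = 208 * 4/6 = 416/3
Final result = 416/3

416/3


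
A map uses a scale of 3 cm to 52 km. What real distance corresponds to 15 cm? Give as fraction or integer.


Map scale: 3 cm = 52 km
Measured distance on map = 15 cm
Set up proportion: 15 * 52 / 3
= 780 / 3
= 260 km

260


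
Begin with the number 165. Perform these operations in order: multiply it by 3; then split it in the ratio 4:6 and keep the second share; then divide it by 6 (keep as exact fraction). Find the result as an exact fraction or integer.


Start with 165.
Step 1: Multiply by 3: 165 * 3 = 495
Step 2: Split 4:6, second share = 495 * 6/10 = 297
Step 3: Divide by 6: 297 / 6 = 99/2
Final result = 99/2

99/2


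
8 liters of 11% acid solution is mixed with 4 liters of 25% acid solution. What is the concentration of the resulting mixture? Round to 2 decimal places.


Solute in mixture 1 = 11% of 8 L = 8*11/100 = 22/25 L
Solute in mixture 2 = 25% of 4 L = 4*25/100 = 1 L
Total solute = 22/25 + 1 = 47/25 L
Total volume = 8 + 4 = 12 L
Final concentration = 47/25/12 * 100 = 15.67%

15.67


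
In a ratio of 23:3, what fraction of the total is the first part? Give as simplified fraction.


Total parts = 23 + 3 = 26
First part fraction = 23/26
Simplify: 23/26 = 23/26

23/26


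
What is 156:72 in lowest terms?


Find GCD(156, 72)
GCD = 12
Divide both by 12: 156/12 = 13, 72/12 = 6
Simplified ratio = 13:6

13:6


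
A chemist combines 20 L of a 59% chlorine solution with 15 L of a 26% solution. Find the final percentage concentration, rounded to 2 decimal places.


Solute in mixture 1 = 59% of 20 L = 20*59/100 = 59/5 L
Solute in mixture 2 = 26% of 15 L = 15*26/100 = 39/10 L
Total solute = 59/5 + 39/10 = 157/10 L
Total volume = 20 + 15 = 35 L
Final concentration = 157/10/35 * 100 = 44.86%

44.86


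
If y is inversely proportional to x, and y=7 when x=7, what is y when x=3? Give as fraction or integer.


Inverse proportion: y = k/x
Find k: k = 7 * 7 = 49
Compute y at x=3: y = 49/3
y = 49/3

49/3


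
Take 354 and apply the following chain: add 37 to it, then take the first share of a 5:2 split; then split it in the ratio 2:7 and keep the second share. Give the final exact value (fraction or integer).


Start with 354.
Step 1: Add 37: 354+37=391; split 5:2 first = 391*5/7 = 1955/7
Step 2: Split 2:7, second share = 1955/7 * 7/9 = 1955/9
Final result = 1955/9

1955/9


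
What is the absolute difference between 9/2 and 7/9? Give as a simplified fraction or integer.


Simplify: 9/2 = 9/2 and 7/9 = 7/9
Find common denominator: LCD = 18
Convert: 81/18 and 14/18
Difference = |81 - 14|/18 = 67/18
Simplified = 67/18

67/18


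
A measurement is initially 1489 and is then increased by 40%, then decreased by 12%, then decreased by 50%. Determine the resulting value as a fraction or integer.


Start: 1489
Step 1: increase by 40% => multiply by 140/100
  1489 * 140/100 = 10423/5
Step 2: decrease by 12% => multiply by 88/100
  10423/5 * 88/100 = 229306/125
Step 3: decrease by 50% => multiply by 50/100
  229306/125 * 50/100 = 114653/125
Final value = 114653/125

114653/125


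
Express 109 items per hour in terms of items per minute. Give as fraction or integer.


Converting from per hour to per minute
Rate = 109 items per hour
Divide by 60: 109/60
= 109/60 items per minute

109/60


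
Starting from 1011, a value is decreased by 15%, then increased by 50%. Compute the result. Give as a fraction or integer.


Start: 1011
Step 1: decrease by 15% => multiply by 85/100
  1011 * 85/100 = 17187/20
Step 2: increase by 50% => multiply by 150/100
  17187/20 * 150/100 = 51561/40
Final value = 51561/40

51561/40


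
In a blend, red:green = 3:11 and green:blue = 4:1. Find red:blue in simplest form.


Given a:b = 3:11 and b:c = 4:1
Make b consistent. Multiply first ratio by 4: a:b = 12:44
Multiply second ratio by 11: b:c = 44:11
Now b = 44 in both, so a:b:c = 12:44:11
Therefore a:c = 12:11
Simplify by GCD: a:c = 12:11

12:11


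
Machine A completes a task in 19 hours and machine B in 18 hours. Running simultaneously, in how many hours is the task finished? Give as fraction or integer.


Rate of A = 1/19 job per hour
Rate of B = 1/18 job per hour
Combined rate = 1/19 + 1/18
Find common denominator: (18 + 19)/(19*18) = 37/342
Combined rate = 37/342 job per hour
Time together = 1 / (37/342) = 342/37 hours

342/37


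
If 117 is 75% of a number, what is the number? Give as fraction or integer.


Given: 117 is 75% of the whole
Set up: 117 = 75/100 * whole
whole = 117 * 100 / 75
whole = 11700 / 75
whole = 156

156


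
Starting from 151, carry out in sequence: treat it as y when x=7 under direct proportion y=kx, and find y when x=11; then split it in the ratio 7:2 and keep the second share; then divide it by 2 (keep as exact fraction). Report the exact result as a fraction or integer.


Start with 151.
Step 1: Direct prop: k = (151)/7; new y = k*11 = 151*11/7 = 1661/7
Step 2: Split 7:2, second share = 1661/7 * 2/9 = 3322/63
Step 3: Divide by 2: 3322/63 / 2 = 1661/63
Final result = 1661/63

1661/63


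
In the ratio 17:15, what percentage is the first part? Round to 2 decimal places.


Total parts = 17 + 15 = 32
First part fraction = 17/32
Percentage = (17/32) * 100
= 0.53125 * 100
= 53.13%

53.13


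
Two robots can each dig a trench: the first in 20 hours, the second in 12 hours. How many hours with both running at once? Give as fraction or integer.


Rate of A = 1/20 job per hour
Rate of B = 1/12 job per hour
Combined rate = 1/20 + 1/12
Find common denominator: (12 + 20)/(20*12) = 32/240
Combined rate = 2/15 job per hour
Time together = 1 / (2/15) = 15/2 hours

15/2


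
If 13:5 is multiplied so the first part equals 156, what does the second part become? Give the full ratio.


Original ratio: 13:5
First term target: 156
Scale factor = 156 / 13 = 12
Multiply second term: 5 * 12 = 60
Equivalent ratio = 156:60

156:60


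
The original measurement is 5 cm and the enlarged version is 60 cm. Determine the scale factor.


Original length = 5 cm
Scaled length = 60 cm
Scale factor = 60 / 5
= 12

12


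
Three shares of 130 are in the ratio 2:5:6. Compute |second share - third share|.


Total parts = 2 + 5 + 6 = 13
Value per part = 130 / 13 = 10
Shares: 2*10=20, 5*10=50, 6*10=60
Second share = 50, third share = 60
Difference = |50 - 60| = 10

10


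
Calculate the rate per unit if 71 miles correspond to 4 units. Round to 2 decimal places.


Total miles = 71
Number of units = 4
Unit rate = 71 / 4
= 17.75 miles per unit

17.75


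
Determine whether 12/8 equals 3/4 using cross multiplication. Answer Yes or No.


Cross multiply to check 12/8 = 3/4
Left cross product: 12 * 4 = 48
Right cross product: 8 * 3 = 24
48 != 24
Not equal, so proportions differ => No

No


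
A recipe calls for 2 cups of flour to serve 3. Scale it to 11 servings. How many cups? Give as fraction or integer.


Original: 2 cups for 3 servings
Target servings = 11
Scaling factor = 11/3
New amount = 2 * 11/3
= 22/3
= 22/3 cups

22/3


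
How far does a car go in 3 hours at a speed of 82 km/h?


Using distance = speed * time
Speed = 82 km/h
Time = 3 hours
Distance = 82 * 3
= 246 km

246


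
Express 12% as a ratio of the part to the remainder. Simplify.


Part = 12%, Remainder = 88%
Ratio = 12:88
GCD(12, 88) = 4
Simplify: 3:22 = 3:22

3:22


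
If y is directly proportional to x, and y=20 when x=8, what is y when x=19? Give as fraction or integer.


Direct proportion: y = kx
Find k: k = 20/8 = 5/2
Compute y at x=19: y = 5/2 * 19
y = 95/2

95/2


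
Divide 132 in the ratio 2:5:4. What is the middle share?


Ratio = 2:5:4
Total parts = 2 + 5 + 4 = 11
Value per part = 132 / 11 = 12
First share = 2 * 12 = 24
Middle share = 5 * 12 = 60
Third share = 4 * 12 = 48

60


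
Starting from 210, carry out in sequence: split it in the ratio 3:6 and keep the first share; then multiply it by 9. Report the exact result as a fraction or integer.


Start with 210.
Step 1: Split 3:6, first share = 210 * 3/9 = 70
Step 2: Multiply by 9: 70 * 9 = 630
Final result = 630

630


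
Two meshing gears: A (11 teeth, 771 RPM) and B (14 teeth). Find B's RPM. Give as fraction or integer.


Gear ratio: teeth_A * RPM_A = teeth_B * RPM_B
11 * 771 = 14 * RPM_B
8481 = 14 * RPM_B
RPM_B = 8481 / 14
RPM_B = 8481/14

8481/14


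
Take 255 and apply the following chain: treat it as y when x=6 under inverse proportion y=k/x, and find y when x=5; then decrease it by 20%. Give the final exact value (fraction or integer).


Start with 255.
Step 1: Inverse prop: k = (255)*6; new y = k/5 = 255*6/5 = 306
Step 2: Decrease by 20%: 306 * 80/100 = 1224/5
Final result = 1224/5

1224/5


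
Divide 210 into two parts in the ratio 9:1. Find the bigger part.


Total parts = 9 + 1 = 10
Value per part = 210 / 10 = 21
First share = 9 * 21 = 189
Second share = 1 * 21 = 21
Larger share = 189

189


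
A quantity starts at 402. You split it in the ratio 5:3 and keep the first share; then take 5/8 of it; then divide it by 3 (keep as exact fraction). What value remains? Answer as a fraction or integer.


Start with 402.
Step 1: Split 5:3, first share = 402 * 5/8 = 1005/4
Step 2: Take 5/8: 1005/4 * 5/8 = 5025/32
Step 3: Divide by 3: 5025/32 / 3 = 1675/32
Final result = 1675/32

1675/32


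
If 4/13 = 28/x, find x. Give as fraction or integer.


Setting up: 4/13 = 28/x
Cross multiply: 4 * x = 13 * 28
4x = 364
x = 364/4
x = 91

91


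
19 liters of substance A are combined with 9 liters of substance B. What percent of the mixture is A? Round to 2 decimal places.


Volume of A = 19 L
Volume of B = 9 L
Total volume = 19 + 9 = 28 L
Percentage of A = (19/28) * 100
= 67.86%

67.86


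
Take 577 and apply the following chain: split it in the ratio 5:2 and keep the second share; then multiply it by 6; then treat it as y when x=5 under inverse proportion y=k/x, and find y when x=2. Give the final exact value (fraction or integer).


Start with 577.
Step 1: Split 5:2, second share = 577 * 2/7 = 1154/7
Step 2: Multiply by 6: 1154/7 * 6 = 6924/7
Step 3: Inverse prop: k = (6924/7)*5; new y = k/2 = 6924/7*5/2 = 17310/7
Final result = 17310/7

17310/7


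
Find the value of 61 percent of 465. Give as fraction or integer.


Compute 61% of 465
Convert percentage: 61% = 61/100
Multiply: 465 * 61/100
= 28365/100
= 5673/20

5673/20


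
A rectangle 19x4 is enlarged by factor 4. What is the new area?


Original dimensions: 19 x 4
Enlargement factor = 4
New width = 19 * 4 = 76
New height = 4 * 4 = 16
New area = 76 * 16 = 1216

1216


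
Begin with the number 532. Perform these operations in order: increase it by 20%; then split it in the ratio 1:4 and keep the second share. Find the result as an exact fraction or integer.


Start with 532.
Step 1: Increase by 20%: 532 * 120/100 = 3192/5
Step 2: Split 1:4, second share = 3192/5 * 4/5 = 12768/25
Final result = 12768/25

12768/25


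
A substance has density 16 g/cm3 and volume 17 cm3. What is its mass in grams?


Using mass = density * volume
Density = 16 g/cm3
Volume = 17 cm3
Mass = 16 * 17
= 272 g

272


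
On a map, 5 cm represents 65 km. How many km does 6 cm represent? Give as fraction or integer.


Map scale: 5 cm = 65 km
Measured distance on map = 6 cm
Set up proportion: 6 * 65 / 5
= 390 / 5
= 78 km

78


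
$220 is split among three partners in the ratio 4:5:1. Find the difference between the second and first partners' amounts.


Total parts = 4 + 5 + 1 = 10
Value per part = 220 / 10 = 22
Shares: 4*22=88, 5*22=110, 1*22=22
Second share = 110, first share = 88
Difference = |110 - 88| = 22

22


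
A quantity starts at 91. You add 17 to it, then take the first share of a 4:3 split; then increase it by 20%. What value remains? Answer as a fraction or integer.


Start with 91.
Step 1: Add 17: 91+17=108; split 4:3 first = 108*4/7 = 432/7
Step 2: Increase by 20%: 432/7 * 120/100 = 2592/35
Final result = 2592/35

2592/35


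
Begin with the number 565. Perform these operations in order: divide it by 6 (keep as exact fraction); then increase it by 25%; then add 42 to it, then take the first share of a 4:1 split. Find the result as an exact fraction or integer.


Start with 565.
Step 1: Divide by 6: 565 / 6 = 565/6
Step 2: Increase by 25%: 565/6 * 125/100 = 2825/24
Step 3: Add 42: 2825/24+42=3833/24; split 4:1 first = 3833/24*4/5 = 3833/30
Final result = 3833/30

3833/30


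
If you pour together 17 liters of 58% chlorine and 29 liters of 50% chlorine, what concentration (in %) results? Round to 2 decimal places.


Solute in mixture 1 = 58% of 17 L = 17*58/100 = 493/50 L
Solute in mixture 2 = 50% of 29 L = 29*50/100 = 29/2 L
Total solute = 493/50 + 29/2 = 609/25 L
Total volume = 17 + 29 = 46 L
Final concentration = 609/25/46 * 100 = 52.96%

52.96


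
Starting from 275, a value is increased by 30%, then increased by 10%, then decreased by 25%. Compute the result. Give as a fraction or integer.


Start: 275
Step 1: increase by 30% => multiply by 130/100
  275 * 130/100 = 715/2
Step 2: increase by 10% => multiply by 110/100
  715/2 * 110/100 = 1573/4
Step 3: decrease by 25% => multiply by 75/100
  1573/4 * 75/100 = 4719/16
Final value = 4719/16

4719/16


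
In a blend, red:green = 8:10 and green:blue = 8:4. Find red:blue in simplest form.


Given a:b = 8:10 and b:c = 8:4
Make b consistent. Multiply first ratio by 8: a:b = 64:80
Multiply second ratio by 10: b:c = 80:40
Now b = 80 in both, so a:b:c = 64:80:40
Therefore a:c = 64:40
Simplify by GCD: a:c = 8:5

8:5


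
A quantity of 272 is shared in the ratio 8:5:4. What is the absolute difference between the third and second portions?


Total parts = 8 + 5 + 4 = 17
Value per part = 272 / 17 = 16
Shares: 8*16=128, 5*16=80, 4*16=64
Third share = 64, second share = 80
Difference = |64 - 80| = 16

16


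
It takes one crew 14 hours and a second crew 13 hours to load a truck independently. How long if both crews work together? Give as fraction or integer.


Rate of A = 1/14 job per hour
Rate of B = 1/13 job per hour
Combined rate = 1/14 + 1/13
Find common denominator: (13 + 14)/(14*13) = 27/182
Combined rate = 27/182 job per hour
Time together = 1 / (27/182) = 182/27 hours

182/27


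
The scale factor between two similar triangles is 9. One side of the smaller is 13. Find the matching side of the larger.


Similar triangles have proportional sides
Scale factor = 9
Smaller side = 13
Corresponding larger side = 13 * 9
= 117

117


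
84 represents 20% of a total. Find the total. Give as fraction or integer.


Given: 84 is 20% of the whole
Set up: 84 = 20/100 * whole
whole = 84 * 100 / 20
whole = 8400 / 20
whole = 420

420


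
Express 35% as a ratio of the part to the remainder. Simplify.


Part = 35%, Remainder = 65%
Ratio = 35:65
GCD(35, 65) = 5
Simplify: 7:13 = 7:13

7:13


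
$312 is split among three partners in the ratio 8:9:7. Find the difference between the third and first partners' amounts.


Total parts = 8 + 9 + 7 = 24
Value per part = 312 / 24 = 13
Shares: 8*13=104, 9*13=117, 7*13=91
Third share = 91, first share = 104
Difference = |91 - 104| = 13

13


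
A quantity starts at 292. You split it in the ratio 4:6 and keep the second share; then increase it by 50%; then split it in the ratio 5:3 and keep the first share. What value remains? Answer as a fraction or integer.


Start with 292.
Step 1: Split 4:6, second share = 292 * 6/10 = 876/5
Step 2: Increase by 50%: 876/5 * 150/100 = 1314/5
Step 3: Split 5:3, first share = 1314/5 * 5/8 = 657/4
Final result = 657/4

657/4


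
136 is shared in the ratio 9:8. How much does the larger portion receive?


Total parts = 9 + 8 = 17
Value per part = 136 / 17 = 8
First share = 9 * 8 = 72
Second share = 8 * 8 = 64
Larger share = 72

72


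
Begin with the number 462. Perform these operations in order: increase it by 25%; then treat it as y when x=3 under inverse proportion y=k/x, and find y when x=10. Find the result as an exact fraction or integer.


Start with 462.
Step 1: Increase by 25%: 462 * 125/100 = 1155/2
Step 2: Inverse prop: k = (1155/2)*3; new y = k/10 = 1155/2*3/10 = 693/4
Final result = 693/4

693/4


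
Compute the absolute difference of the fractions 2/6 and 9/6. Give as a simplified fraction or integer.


Simplify: 2/6 = 1/3 and 9/6 = 3/2
Find common denominator: LCD = 6
Convert: 2/6 and 9/6
Difference = |2 - 9|/6 = 7/6
Simplified = 7/6

7/6


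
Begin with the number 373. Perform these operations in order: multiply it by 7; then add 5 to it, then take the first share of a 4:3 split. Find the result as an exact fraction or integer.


Start with 373.
Step 1: Multiply by 7: 373 * 7 = 2611
Step 2: Add 5: 2611+5=2616; split 4:3 first = 2616*4/7 = 10464/7
Final result = 10464/7

10464/7


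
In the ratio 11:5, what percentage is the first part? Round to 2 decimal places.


Total parts = 11 + 5 = 16
First part fraction = 11/16
Percentage = (11/16) * 100
= 0.6875 * 100
= 68.75%

68.75


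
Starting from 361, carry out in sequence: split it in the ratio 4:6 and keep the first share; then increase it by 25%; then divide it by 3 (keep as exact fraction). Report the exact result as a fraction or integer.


Start with 361.
Step 1: Split 4:6, first share = 361 * 4/10 = 722/5
Step 2: Increase by 25%: 722/5 * 125/100 = 361/2
Step 3: Divide by 3: 361/2 / 3 = 361/6
Final result = 361/6

361/6


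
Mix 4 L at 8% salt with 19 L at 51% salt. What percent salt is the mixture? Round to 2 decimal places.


Solute in mixture 1 = 8% of 4 L = 4*8/100 = 8/25 L
Solute in mixture 2 = 51% of 19 L = 19*51/100 = 969/100 L
Total solute = 8/25 + 969/100 = 1001/100 L
Total volume = 4 + 19 = 23 L
Final concentration = 1001/100/23 * 100 = 43.52%

43.52


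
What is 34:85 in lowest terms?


Find GCD(34, 85)
GCD = 17
Divide both by 17: 34/17 = 2, 85/17 = 5
Simplified ratio = 2:5

2:5


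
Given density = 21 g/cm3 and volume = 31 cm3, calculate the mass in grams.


Using mass = density * volume
Density = 21 g/cm3
Volume = 31 cm3
Mass = 21 * 31
= 651 g

651


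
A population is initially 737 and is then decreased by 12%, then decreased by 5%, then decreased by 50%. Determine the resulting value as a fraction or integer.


Start: 737
Step 1: decrease by 12% => multiply by 88/100
  737 * 88/100 = 16214/25
Step 2: decrease by 5% => multiply by 95/100
  16214/25 * 95/100 = 154033/250
Step 3: decrease by 50% => multiply by 50/100
  154033/250 * 50/100 = 154033/500
Final value = 154033/500

154033/500


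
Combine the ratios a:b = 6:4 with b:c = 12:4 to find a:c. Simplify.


Given a:b = 6:4 and b:c = 12:4
Make b consistent. Multiply first ratio by 12: a:b = 72:48
Multiply second ratio by 4: b:c = 48:16
Now b = 48 in both, so a:b:c = 72:48:16
Therefore a:c = 72:16
Simplify by GCD: a:c = 9:2

9:2


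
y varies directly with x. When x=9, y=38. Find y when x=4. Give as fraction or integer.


Direct proportion: y = kx
Find k: k = 38/9 = 38/9
Compute y at x=4: y = 38/9 * 4
y = 152/9

152/9


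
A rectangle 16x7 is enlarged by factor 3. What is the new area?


Original dimensions: 16 x 7
Enlargement factor = 3
New width = 16 * 3 = 48
New height = 7 * 3 = 21
New area = 48 * 21 = 1008

1008


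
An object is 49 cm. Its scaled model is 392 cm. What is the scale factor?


Original length = 49 cm
Scaled length = 392 cm
Scale factor = 392 / 49
= 8

8


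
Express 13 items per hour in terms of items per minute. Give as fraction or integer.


Converting from per hour to per minute
Rate = 13 items per hour
Divide by 60: 13/60
= 13/60 items per minute

13/60


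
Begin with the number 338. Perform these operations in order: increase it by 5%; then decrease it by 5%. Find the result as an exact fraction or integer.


Start with 338.
Step 1: Increase by 5%: 338 * 105/100 = 3549/10
Step 2: Decrease by 5%: 3549/10 * 95/100 = 67431/200
Final result = 67431/200

67431/200


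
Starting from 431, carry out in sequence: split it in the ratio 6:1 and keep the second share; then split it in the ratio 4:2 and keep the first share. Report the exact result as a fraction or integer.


Start with 431.
Step 1: Split 6:1, second share = 431 * 1/7 = 431/7
Step 2: Split 4:2, first share = 431/7 * 4/6 = 862/21
Final result = 862/21

862/21


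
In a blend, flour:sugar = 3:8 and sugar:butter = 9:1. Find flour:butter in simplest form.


Given a:b = 3:8 and b:c = 9:1
Make b consistent. Multiply first ratio by 9: a:b = 27:72
Multiply second ratio by 8: b:c = 72:8
Now b = 72 in both, so a:b:c = 27:72:8
Therefore a:c = 27:8
Simplify by GCD: a:c = 27:8

27:8


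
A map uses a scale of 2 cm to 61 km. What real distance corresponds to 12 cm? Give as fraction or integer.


Map scale: 2 cm = 61 km
Measured distance on map = 12 cm
Set up proportion: 12 * 61 / 2
= 732 / 2
= 366 km

366


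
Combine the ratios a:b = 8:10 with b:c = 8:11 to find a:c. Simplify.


Given a:b = 8:10 and b:c = 8:11
Make b consistent. Multiply first ratio by 8: a:b = 64:80
Multiply second ratio by 10: b:c = 80:110
Now b = 80 in both, so a:b:c = 64:80:110
Therefore a:c = 64:110
Simplify by GCD: a:c = 32:55

32:55


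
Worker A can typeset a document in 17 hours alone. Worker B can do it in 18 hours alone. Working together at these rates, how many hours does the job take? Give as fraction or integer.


Rate of A = 1/17 job per hour
Rate of B = 1/18 job per hour
Combined rate = 1/17 + 1/18
Find common denominator: (18 + 17)/(17*18) = 35/306
Combined rate = 35/306 job per hour
Time together = 1 / (35/306) = 306/35 hours

306/35


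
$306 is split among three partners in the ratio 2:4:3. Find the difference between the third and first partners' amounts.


Total parts = 2 + 4 + 3 = 9
Value per part = 306 / 9 = 34
Shares: 2*34=68, 4*34=136, 3*34=102
Third share = 102, first share = 68
Difference = |102 - 68| = 34

34


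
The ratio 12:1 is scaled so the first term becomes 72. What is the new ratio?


Original ratio: 12:1
First term target: 72
Scale factor = 72 / 12 = 6
Multiply second term: 1 * 6 = 6
Equivalent ratio = 72:6

72:6


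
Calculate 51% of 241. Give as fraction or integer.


Compute 51% of 241
Convert percentage: 51% = 51/100
Multiply: 241 * 51/100
= 12291/100
= 12291/100

12291/100


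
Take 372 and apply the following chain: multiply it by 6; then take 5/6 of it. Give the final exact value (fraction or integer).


Start with 372.
Step 1: Multiply by 6: 372 * 6 = 2232
Step 2: Take 5/6: 2232 * 5/6 = 1860
Final result = 1860

1860


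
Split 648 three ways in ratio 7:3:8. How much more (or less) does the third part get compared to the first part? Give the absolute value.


Total parts = 7 + 3 + 8 = 18
Value per part = 648 / 18 = 36
Shares: 7*36=252, 3*36=108, 8*36=288
Third share = 288, first share = 252
Difference = |288 - 252| = 36

36


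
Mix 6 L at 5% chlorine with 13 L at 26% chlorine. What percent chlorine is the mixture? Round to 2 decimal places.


Solute in mixture 1 = 5% of 6 L = 6*5/100 = 3/10 L
Solute in mixture 2 = 26% of 13 L = 13*26/100 = 169/50 L
Total solute = 3/10 + 169/50 = 92/25 L
Total volume = 6 + 13 = 19 L
Final concentration = 92/25/19 * 100 = 19.37%

19.37


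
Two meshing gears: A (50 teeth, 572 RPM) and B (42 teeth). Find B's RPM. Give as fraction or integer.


Gear ratio: teeth_A * RPM_A = teeth_B * RPM_B
50 * 572 = 42 * RPM_B
28600 = 42 * RPM_B
RPM_B = 28600 / 42
RPM_B = 14300/21

14300/21


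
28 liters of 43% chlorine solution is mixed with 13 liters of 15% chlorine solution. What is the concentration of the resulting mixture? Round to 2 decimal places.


Solute in mixture 1 = 43% of 28 L = 28*43/100 = 301/25 L
Solute in mixture 2 = 15% of 13 L = 13*15/100 = 39/20 L
Total solute = 301/25 + 39/20 = 1399/100 L
Total volume = 28 + 13 = 41 L
Final concentration = 1399/100/41 * 100 = 34.12%

34.12


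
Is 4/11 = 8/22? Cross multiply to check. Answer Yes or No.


Cross multiply to check 4/11 = 8/22
Left cross product: 4 * 22 = 88
Right cross product: 11 * 8 = 88
88 = 88
Equal, so proportions match => Yes

Yes


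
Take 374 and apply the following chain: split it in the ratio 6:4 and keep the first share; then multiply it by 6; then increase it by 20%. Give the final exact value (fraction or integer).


Start with 374.
Step 1: Split 6:4, first share = 374 * 6/10 = 1122/5
Step 2: Multiply by 6: 1122/5 * 6 = 6732/5
Step 3: Increase by 20%: 6732/5 * 120/100 = 40392/25
Final result = 40392/25

40392/25


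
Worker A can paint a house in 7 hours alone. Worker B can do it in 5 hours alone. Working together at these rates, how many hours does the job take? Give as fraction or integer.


Rate of A = 1/7 job per hour
Rate of B = 1/5 job per hour
Combined rate = 1/7 + 1/5
Find common denominator: (5 + 7)/(7*5) = 12/35
Combined rate = 12/35 job per hour
Time together = 1 / (12/35) = 35/12 hours

35/12


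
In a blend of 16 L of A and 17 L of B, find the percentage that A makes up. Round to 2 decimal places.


Volume of A = 16 L
Volume of B = 17 L
Total volume = 16 + 17 = 33 L
Percentage of A = (16/33) * 100
= 48.48%

48.48


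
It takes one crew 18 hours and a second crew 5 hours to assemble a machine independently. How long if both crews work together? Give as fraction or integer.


Rate of A = 1/18 job per hour
Rate of B = 1/5 job per hour
Combined rate = 1/18 + 1/5
Find common denominator: (5 + 18)/(18*5) = 23/90
Combined rate = 23/90 job per hour
Time together = 1 / (23/90) = 90/23 hours

90/23


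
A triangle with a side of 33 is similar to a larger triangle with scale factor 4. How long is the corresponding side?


Similar triangles have proportional sides
Scale factor = 4
Smaller side = 33
Corresponding larger side = 33 * 4
= 132

132


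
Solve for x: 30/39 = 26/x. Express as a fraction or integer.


Setting up: 30/39 = 26/x
Cross multiply: 30 * x = 39 * 26
30x = 1014
x = 1014/30
x = 169/5

169/5


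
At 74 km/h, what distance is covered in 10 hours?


Using distance = speed * time
Speed = 74 km/h
Time = 10 hours
Distance = 74 * 10
= 740 km

740


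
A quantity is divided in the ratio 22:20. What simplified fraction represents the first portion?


Total parts = 22 + 20 = 42
First part fraction = 22/42
Simplify: 22/42 = 11/21

11/21


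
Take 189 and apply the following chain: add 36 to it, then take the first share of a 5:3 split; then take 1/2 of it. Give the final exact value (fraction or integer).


Start with 189.
Step 1: Add 36: 189+36=225; split 5:3 first = 225*5/8 = 1125/8
Step 2: Take 1/2: 1125/8 * 1/2 = 1125/16
Final result = 1125/16

1125/16


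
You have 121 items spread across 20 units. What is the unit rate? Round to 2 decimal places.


Total items = 121
Number of units = 20
Unit rate = 121 / 20
= 6.05 items per unit

6.05


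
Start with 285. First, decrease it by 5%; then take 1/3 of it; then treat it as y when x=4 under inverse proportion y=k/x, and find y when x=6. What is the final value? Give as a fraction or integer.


Start with 285.
Step 1: Decrease by 5%: 285 * 95/100 = 1083/4
Step 2: Take 1/3: 1083/4 * 1/3 = 361/4
Step 3: Inverse prop: k = (361/4)*4; new y = k/6 = 361/4*4/6 = 361/6
Final result = 361/6

361/6


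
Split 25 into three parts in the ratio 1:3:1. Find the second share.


Ratio = 1:3:1
Total parts = 1 + 3 + 1 = 5
Value per part = 25 / 5 = 5
First share = 1 * 5 = 5
Middle share = 3 * 5 = 15
Third share = 1 * 5 = 5

15


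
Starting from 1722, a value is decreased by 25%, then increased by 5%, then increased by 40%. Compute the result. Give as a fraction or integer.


Start: 1722
Step 1: decrease by 25% => multiply by 75/100
  1722 * 75/100 = 2583/2
Step 2: increase by 5% => multiply by 105/100
  2583/2 * 105/100 = 54243/40
Step 3: increase by 40% => multiply by 140/100
  54243/40 * 140/100 = 379701/200
Final value = 379701/200

379701/200


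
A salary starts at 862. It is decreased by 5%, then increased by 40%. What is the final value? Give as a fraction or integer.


Start: 862
Step 1: decrease by 5% => multiply by 95/100
  862 * 95/100 = 8189/10
Step 2: increase by 40% => multiply by 140/100
  8189/10 * 140/100 = 57323/50
Final value = 57323/50

57323/50


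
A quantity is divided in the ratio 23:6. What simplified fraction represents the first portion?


Total parts = 23 + 6 = 29
First part fraction = 23/29
Simplify: 23/29 = 23/29

23/29


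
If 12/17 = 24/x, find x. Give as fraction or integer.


Setting up: 12/17 = 24/x
Cross multiply: 12 * x = 17 * 24
12x = 408
x = 408/12
x = 34

34


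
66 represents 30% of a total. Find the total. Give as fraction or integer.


Given: 66 is 30% of the whole
Set up: 66 = 30/100 * whole
whole = 66 * 100 / 30
whole = 6600 / 30
whole = 220

220


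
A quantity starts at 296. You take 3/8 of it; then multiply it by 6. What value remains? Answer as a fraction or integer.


Start with 296.
Step 1: Take 3/8: 296 * 3/8 = 111
Step 2: Multiply by 6: 111 * 6 = 666
Final result = 666

666


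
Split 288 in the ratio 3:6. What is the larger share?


Total parts = 3 + 6 = 9
Value per part = 288 / 9 = 32
First share = 3 * 32 = 96
Second share = 6 * 32 = 192
Larger share = 192

192


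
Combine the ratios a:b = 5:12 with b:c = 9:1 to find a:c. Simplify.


Given a:b = 5:12 and b:c = 9:1
Make b consistent. Multiply first ratio by 9: a:b = 45:108
Multiply second ratio by 12: b:c = 108:12
Now b = 108 in both, so a:b:c = 45:108:12
Therefore a:c = 45:12
Simplify by GCD: a:c = 15:4

15:4


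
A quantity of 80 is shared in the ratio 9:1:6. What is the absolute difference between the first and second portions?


Total parts = 9 + 1 + 6 = 16
Value per part = 80 / 16 = 5
Shares: 9*5=45, 1*5=5, 6*5=30
First share = 45, second share = 5
Difference = |45 - 5| = 40

40
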